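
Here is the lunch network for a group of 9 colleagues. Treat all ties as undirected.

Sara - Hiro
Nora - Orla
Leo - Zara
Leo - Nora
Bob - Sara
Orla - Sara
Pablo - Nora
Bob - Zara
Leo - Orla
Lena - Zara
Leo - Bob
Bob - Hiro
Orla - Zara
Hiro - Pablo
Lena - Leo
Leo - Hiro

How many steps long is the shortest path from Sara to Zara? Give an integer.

One shortest route is Sara – Orla – Zara, which uses 2 edges, and Sara and Zara are not directly tied, so nothing shorter exists. So d(Sara,Zara) = 2.

2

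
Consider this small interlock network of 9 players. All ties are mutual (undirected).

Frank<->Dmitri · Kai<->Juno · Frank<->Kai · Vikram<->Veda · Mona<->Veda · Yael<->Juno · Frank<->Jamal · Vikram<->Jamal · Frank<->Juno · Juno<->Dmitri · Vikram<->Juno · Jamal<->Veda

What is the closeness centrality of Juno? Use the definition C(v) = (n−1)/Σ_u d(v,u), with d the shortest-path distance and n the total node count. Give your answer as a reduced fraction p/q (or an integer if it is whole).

Distances from Juno: Dmitri:1, Frank:1, Jamal:2, Kai:1, Mona:3, Veda:2, Vikram:1, Yael:1. Sum = 12.
n = 9, so closeness = 8/12 = 2/3.

2/3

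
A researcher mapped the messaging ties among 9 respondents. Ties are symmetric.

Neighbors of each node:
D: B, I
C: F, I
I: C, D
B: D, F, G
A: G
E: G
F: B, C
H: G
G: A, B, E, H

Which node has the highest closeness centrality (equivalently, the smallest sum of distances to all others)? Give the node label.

Farness (sum of distances to all others) for each node — A:21, B:13, C:21, D:17, E:21, F:17, G:14, H:21, I:21.
The smallest farness is 13, for B, so B has the highest closeness.

B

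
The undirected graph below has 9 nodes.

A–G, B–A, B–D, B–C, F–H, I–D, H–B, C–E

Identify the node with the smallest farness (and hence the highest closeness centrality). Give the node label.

B

Farness (sum of distances to all others) for each node — A:17, B:12, C:17, D:17, E:24, F:24, G:24, H:17, I:24.
The smallest farness is 12, for B, so B has the highest closeness.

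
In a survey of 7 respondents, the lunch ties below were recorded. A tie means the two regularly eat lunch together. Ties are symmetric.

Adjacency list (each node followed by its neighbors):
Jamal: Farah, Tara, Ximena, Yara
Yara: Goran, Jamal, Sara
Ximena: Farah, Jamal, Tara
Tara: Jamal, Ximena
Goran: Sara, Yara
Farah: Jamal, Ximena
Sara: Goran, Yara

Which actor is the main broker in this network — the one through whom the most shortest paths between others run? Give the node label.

Unnormalized betweenness of each node: Farah:0, Goran:0, Jamal:19/2, Sara:0, Tara:0, Ximena:1/2, Yara:8.
Jamal has the largest value, 19/2, making it the main broker — the node through which the most shortest paths run.

Jamal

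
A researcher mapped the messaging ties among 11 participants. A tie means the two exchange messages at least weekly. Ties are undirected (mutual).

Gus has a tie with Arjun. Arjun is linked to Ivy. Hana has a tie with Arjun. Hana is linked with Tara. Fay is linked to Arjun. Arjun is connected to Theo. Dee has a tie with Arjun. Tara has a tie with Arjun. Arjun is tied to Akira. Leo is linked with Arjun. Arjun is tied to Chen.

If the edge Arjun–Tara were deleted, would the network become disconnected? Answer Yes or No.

Even without that edge, Arjun still reaches Tara via Arjun – Hana – Tara, so the network stays connected. Not a bridge.

No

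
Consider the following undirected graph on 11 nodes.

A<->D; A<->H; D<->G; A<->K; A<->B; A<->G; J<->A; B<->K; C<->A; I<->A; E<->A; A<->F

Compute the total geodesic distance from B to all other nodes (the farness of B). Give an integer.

Distances from B: A:1, C:2, D:2, E:2, F:2, G:2, H:2, I:2, J:2, K:1.
Sum = 1 + 2 + 2 + 2 + 2 + 2 + 2 + 2 + 2 + 1 = 18.

18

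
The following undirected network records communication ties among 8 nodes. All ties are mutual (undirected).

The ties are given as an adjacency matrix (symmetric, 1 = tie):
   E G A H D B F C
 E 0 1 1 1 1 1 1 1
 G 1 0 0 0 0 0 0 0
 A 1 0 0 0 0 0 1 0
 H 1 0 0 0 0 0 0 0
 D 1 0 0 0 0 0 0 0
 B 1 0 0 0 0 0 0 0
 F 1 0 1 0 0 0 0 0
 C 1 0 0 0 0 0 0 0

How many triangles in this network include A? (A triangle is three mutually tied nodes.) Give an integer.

A's neighbors: E and F.
Neighbor pairs that are themselves tied: A–E–F. Each forms one triangle with A, for 1 in total.

1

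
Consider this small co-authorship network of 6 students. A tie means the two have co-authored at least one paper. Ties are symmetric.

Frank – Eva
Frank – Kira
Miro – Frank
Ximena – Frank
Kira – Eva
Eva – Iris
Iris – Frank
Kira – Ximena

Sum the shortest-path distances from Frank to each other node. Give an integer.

5

Distances from Frank: Eva:1, Iris:1, Kira:1, Miro:1, Ximena:1.
Sum = 1 + 1 + 1 + 1 + 1 = 5.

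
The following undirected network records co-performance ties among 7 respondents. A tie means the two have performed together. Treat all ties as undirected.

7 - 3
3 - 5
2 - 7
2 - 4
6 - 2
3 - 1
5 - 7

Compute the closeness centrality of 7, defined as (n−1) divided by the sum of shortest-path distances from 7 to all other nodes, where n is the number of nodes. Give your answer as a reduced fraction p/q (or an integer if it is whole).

2/3

Distances from 7: 1:2, 2:1, 3:1, 4:2, 5:1, 6:2. Sum = 9.
n = 7, so closeness = 6/9 = 2/3.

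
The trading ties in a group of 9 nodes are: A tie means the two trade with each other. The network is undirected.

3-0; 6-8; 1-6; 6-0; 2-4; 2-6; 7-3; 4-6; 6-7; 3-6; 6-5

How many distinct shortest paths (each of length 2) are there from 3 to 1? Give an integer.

1

The shortest distance is 2, and the only length-2 path is 3–6–1. So there is exactly 1 shortest path.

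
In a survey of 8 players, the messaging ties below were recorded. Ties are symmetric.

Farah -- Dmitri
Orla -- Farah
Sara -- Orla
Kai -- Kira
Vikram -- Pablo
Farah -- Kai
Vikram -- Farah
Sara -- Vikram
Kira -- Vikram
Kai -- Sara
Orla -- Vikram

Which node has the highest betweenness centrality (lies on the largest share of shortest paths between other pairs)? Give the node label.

Vikram

Unnormalized betweenness of each node: Dmitri:0, Farah:43/6, Kai:13/6, Kira:2/3, Orla:2/3, Pablo:0, Sara:7/6, Vikram:55/6.
Vikram has the largest value, 55/6, making it the main broker — the node through which the most shortest paths run.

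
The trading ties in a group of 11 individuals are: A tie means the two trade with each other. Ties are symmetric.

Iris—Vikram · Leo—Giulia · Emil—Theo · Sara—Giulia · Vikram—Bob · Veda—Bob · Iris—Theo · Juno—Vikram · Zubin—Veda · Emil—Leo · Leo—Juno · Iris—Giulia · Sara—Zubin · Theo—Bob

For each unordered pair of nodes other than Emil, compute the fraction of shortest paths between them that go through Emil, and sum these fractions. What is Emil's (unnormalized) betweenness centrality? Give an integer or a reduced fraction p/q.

13/6

Pairs whose geodesics pass through Emil — Veda–Leo: 1/3; Bob–Leo: 1/2; Juno–Theo: 1/3; Leo–Theo: 1.
All other pairs contribute 0.
Summing the contributions gives betweenness(Emil) = 13/6.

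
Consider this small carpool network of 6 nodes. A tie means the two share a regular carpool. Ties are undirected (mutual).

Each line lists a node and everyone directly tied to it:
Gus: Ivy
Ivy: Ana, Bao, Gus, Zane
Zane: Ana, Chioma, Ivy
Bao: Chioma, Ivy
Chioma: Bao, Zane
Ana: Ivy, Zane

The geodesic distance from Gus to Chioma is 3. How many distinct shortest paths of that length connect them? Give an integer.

The shortest distance is 3. The length-3 paths are: Gus–Ivy–Bao–Chioma; Gus–Ivy–Zane–Chioma.
That gives 2 distinct shortest paths.

2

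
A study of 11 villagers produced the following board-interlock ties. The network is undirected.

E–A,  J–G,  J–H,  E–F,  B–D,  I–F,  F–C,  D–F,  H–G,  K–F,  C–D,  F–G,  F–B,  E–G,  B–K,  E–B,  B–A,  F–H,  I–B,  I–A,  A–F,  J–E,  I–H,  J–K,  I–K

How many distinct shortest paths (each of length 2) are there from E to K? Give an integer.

3

The shortest distance is 2. The length-2 paths are: E–F–K; E–B–K; E–J–K.
That gives 3 distinct shortest paths.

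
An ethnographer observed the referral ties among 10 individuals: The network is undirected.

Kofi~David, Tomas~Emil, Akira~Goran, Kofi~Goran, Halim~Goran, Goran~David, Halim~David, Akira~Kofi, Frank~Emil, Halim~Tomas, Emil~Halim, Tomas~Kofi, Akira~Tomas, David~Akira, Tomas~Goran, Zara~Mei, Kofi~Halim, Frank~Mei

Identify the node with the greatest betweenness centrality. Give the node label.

Unnormalized betweenness of each node: Akira:1/4, David:1/4, Emil:18, Frank:14, Goran:1/2, Halim:33/4, Kofi:1/2, Mei:8, Tomas:33/4, Zara:0.
Emil has the largest value, 18, making it the main broker — the node through which the most shortest paths run.

Emil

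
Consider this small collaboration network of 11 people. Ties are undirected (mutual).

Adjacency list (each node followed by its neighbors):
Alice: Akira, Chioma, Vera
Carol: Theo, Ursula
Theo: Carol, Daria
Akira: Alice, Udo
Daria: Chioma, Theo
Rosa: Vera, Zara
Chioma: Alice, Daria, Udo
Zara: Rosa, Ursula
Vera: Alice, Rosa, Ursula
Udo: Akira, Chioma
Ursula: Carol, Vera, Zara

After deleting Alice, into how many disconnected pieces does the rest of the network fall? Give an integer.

Alice's neighbors (Akira, Chioma, and Vera) remain reachable from one another through other ties, so the rest of the network stays in one piece.

1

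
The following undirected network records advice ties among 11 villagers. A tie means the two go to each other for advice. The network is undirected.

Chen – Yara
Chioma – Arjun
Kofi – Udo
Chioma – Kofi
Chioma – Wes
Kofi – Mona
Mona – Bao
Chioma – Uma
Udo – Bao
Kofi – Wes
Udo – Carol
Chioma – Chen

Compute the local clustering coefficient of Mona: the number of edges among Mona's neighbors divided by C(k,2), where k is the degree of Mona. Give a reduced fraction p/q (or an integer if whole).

Mona's neighbors: Bao and Kofi (k = 2).
Possible neighbor pairs: C(2,2) = 1. Edges among them: none → e = 0.
Clustering(Mona) = 0/1.

0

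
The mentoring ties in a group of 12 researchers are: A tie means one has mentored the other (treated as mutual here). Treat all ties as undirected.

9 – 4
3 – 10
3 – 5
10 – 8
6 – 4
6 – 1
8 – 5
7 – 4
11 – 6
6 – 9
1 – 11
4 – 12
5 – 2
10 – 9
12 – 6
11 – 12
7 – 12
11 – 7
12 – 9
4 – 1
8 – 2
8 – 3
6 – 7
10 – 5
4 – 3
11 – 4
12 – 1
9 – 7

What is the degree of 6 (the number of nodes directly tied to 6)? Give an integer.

6 is directly tied to 1, 4, 7, 9, 11, and 12. That is 6 neighbors, so the degree of 6 is 6.

6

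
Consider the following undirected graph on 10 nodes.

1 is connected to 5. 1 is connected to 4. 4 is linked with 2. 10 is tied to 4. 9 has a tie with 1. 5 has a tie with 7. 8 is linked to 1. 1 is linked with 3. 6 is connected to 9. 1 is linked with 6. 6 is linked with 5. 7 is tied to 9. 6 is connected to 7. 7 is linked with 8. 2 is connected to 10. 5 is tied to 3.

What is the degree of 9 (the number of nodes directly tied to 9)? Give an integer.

9 is directly tied to 1, 6, and 7. That is 3 neighbors, so the degree of 9 is 3.

3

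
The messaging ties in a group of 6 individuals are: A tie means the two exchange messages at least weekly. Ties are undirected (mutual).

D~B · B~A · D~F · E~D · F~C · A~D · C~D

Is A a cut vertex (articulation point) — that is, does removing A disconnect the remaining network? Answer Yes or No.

No

Even without A, every remaining node can still reach every other (the residual graph is connected), so A is not a cut vertex.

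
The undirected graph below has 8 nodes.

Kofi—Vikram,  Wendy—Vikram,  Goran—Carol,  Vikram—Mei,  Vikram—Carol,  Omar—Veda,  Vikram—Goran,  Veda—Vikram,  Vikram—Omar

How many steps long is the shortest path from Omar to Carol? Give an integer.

One shortest route is Omar – Vikram – Carol, which uses 2 edges, and Omar and Carol are not directly tied, so nothing shorter exists. So d(Omar,Carol) = 2.

2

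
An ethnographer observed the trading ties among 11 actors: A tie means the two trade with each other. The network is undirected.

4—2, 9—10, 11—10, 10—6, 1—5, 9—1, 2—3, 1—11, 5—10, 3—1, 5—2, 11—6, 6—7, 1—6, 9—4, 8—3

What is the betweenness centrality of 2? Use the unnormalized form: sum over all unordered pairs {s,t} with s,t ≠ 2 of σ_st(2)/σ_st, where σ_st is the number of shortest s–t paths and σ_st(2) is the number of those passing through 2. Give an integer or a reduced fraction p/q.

22/5

Pairs whose geodesics pass through 2 — 8–5: 1/2; 8–10: 1/5; 8–4: 1; 5–3: 1/2; 5–4: 1; 3–10: 1/5; 3–4: 1.
All other pairs contribute 0.
Summing the contributions gives betweenness(2) = 22/5.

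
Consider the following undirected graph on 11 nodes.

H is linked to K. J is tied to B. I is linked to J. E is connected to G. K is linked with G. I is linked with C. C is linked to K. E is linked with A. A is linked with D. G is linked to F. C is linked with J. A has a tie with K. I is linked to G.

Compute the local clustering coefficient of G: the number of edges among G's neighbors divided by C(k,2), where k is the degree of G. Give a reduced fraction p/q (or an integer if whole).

0

G's neighbors: E, F, I, and K (k = 4).
Possible neighbor pairs: C(4,2) = 6. Edges among them: none → e = 0.
Clustering(G) = 0/6 = 0.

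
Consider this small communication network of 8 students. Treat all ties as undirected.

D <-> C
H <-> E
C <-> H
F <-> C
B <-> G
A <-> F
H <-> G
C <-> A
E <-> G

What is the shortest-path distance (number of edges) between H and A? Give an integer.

One shortest route is H – C – A, which uses 2 edges, and H and A are not directly tied, so nothing shorter exists. So d(H,A) = 2.

2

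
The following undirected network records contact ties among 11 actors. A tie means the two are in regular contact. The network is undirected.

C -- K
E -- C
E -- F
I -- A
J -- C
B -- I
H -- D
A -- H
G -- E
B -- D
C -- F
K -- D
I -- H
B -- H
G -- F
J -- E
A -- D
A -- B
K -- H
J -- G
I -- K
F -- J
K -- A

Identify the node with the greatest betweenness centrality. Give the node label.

Unnormalized betweenness of each node: A:7/4, B:1/4, C:24, D:3/2, E:7/3, F:7/3, G:0, H:7/4, I:3/2, J:7/3, K:101/4.
K has the largest value, 101/4, making it the main broker — the node through which the most shortest paths run.

K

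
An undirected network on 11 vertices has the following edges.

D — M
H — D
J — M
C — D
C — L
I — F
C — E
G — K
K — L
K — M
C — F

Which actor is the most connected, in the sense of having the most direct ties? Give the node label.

C

Degrees — C:4, D:3, E:1, F:2, G:1, H:1, I:1, J:1, K:3, L:2, M:3.
The maximum is 4, attained only by C.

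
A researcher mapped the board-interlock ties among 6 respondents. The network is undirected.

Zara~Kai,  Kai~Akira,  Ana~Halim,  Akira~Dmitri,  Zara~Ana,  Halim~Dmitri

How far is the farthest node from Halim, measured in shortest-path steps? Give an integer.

Distances from Halim: Akira:2, Ana:1, Dmitri:1, Kai:3, Zara:2.
The largest is 3 (to Kai), so the eccentricity of Halim is 3.

3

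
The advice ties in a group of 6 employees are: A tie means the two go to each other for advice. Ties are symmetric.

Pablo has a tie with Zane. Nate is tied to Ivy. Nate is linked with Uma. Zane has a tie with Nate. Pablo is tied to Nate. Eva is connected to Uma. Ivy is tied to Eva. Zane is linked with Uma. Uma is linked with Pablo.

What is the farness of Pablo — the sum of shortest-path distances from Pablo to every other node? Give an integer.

7

Distances from Pablo: Eva:2, Ivy:2, Nate:1, Uma:1, Zane:1.
Sum = 2 + 2 + 1 + 1 + 1 = 7.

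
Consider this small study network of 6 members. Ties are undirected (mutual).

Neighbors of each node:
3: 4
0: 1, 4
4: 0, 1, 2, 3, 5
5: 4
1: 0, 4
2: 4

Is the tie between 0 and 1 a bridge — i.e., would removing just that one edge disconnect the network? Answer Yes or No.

Even without that edge, 0 still reaches 1 via 0 – 4 – 1, so the network stays connected. Not a bridge.

No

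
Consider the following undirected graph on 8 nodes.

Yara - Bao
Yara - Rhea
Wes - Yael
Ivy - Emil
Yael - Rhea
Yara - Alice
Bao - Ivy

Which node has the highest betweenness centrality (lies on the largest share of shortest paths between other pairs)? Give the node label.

Yara

Unnormalized betweenness of each node: Alice:0, Bao:10, Emil:0, Ivy:6, Rhea:10, Wes:0, Yael:6, Yara:15.
Yara has the largest value, 15, making it the main broker — the node through which the most shortest paths run.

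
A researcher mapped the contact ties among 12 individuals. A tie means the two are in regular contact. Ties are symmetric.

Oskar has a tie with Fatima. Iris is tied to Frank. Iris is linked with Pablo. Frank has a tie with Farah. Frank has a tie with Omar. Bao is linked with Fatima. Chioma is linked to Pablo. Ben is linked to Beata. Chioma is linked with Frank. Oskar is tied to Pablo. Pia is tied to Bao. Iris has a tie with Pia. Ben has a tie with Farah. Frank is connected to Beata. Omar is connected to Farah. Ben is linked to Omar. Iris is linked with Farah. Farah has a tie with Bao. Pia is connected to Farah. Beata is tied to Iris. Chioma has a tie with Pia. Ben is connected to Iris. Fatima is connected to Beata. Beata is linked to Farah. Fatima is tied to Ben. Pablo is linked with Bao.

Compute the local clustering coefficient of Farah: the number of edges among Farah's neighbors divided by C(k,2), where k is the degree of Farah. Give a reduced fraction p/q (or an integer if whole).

Farah's neighbors: Bao, Beata, Ben, Frank, Iris, Omar, and Pia (k = 7).
Possible neighbor pairs: C(7,2) = 21. Edges among them: Bao–Pia, Beata–Ben, Beata–Frank, Beata–Iris, Ben–Iris, Ben–Omar, Frank–Iris, Frank–Omar, Iris–Pia → e = 9.
Clustering(Farah) = 9/21 = 3/7.

3/7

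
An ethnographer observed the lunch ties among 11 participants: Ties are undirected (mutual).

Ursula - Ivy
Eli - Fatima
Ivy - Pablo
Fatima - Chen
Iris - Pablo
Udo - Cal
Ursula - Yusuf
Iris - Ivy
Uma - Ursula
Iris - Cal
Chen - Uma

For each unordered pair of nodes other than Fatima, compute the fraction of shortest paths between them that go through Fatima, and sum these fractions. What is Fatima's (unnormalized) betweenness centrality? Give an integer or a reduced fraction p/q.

Pairs whose geodesics pass through Fatima — Uma–Eli: 1; Pablo–Eli: 1; Ursula–Eli: 1; Yusuf–Eli: 1; Udo–Eli: 1; Cal–Eli: 1; Ivy–Eli: 1; Iris–Eli: 1; Eli–Chen: 1.
All other pairs contribute 0.
Summing the contributions gives betweenness(Fatima) = 9.

9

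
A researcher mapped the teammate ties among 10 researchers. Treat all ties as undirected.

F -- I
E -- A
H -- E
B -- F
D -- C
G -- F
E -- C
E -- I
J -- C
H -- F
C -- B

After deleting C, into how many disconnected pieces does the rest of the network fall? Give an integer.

Without C, the remaining ties split the others into: {A, B, E, F, G, H, I}; {D}; {J}.
That's 3 separate components.

3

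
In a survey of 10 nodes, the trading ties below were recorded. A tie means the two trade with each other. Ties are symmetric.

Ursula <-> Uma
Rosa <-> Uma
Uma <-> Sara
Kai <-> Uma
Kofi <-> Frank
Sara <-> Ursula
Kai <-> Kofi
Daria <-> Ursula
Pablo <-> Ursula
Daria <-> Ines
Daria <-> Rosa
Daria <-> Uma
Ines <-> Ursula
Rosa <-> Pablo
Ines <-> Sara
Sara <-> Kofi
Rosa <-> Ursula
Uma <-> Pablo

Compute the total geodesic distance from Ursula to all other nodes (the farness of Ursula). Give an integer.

Distances from Ursula: Daria:1, Frank:3, Ines:1, Kai:2, Kofi:2, Pablo:1, Rosa:1, Sara:1, Uma:1.
Sum = 1 + 3 + 1 + 2 + 2 + 1 + 1 + 1 + 1 = 13.

13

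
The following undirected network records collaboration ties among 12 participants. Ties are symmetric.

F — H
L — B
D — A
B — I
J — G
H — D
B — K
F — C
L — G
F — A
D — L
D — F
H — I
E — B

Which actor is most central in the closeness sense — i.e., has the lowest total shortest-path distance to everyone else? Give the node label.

Farness (sum of distances to all others) for each node — A:29, B:23, C:36, D:21, E:33, F:26, G:28, H:24, I:25, J:38, K:33, L:20.
The smallest farness is 20, for L, so L has the highest closeness.

L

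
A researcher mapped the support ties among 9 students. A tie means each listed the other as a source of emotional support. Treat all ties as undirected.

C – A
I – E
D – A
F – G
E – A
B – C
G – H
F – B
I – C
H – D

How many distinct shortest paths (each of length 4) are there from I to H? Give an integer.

2

The shortest distance is 4. The length-4 paths are: I–C–A–D–H; I–E–A–D–H.
That gives 2 distinct shortest paths.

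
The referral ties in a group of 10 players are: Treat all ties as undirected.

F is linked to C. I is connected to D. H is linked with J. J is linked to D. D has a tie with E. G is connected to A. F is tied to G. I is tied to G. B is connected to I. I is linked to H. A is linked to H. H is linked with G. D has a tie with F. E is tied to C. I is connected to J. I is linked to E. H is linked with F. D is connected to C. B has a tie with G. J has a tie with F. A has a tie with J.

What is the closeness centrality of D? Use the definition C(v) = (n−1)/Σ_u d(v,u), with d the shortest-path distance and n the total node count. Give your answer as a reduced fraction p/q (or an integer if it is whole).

Distances from D: A:2, B:2, C:1, E:1, F:1, G:2, H:2, I:1, J:1. Sum = 13.
n = 10, so closeness = 9/13.

9/13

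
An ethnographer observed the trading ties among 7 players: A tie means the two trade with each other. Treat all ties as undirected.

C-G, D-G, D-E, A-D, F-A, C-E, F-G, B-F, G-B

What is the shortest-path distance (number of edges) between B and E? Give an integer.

3

One shortest route is B – G – D – E, which uses 3 edges, and at distance 2 from B we only reach {A, C, D}, which does not include E. So d(B,E) = 3.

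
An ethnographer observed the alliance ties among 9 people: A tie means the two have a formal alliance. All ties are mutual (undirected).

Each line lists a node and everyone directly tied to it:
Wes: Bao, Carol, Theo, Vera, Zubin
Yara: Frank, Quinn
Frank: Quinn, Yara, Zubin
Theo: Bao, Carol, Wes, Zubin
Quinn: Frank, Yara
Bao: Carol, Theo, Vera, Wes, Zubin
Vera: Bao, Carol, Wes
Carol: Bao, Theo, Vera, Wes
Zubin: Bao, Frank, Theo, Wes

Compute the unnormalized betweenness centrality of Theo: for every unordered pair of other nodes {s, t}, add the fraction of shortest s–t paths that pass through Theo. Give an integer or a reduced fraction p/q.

Pairs whose geodesics pass through Theo — Zubin–Carol: 1/3; Carol–Quinn: 1/3; Carol–Yara: 1/3; Carol–Frank: 1/3.
All other pairs contribute 0.
Summing the contributions gives betweenness(Theo) = 4/3.

4/3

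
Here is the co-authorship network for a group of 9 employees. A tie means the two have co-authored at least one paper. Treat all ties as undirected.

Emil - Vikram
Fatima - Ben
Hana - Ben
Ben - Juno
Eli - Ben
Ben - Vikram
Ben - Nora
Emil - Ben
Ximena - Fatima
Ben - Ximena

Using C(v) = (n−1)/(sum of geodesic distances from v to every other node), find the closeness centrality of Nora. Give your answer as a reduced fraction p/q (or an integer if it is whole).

Distances from Nora: Ben:1, Eli:2, Emil:2, Fatima:2, Hana:2, Juno:2, Vikram:2, Ximena:2. Sum = 15.
n = 9, so closeness = 8/15.

8/15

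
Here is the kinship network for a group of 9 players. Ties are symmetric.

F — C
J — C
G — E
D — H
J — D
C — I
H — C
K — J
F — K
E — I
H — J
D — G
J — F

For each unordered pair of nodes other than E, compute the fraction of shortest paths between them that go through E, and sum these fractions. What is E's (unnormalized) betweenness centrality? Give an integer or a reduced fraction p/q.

Pairs whose geodesics pass through E — C–G: 1/3; D–I: 1/3; I–G: 1.
All other pairs contribute 0.
Summing the contributions gives betweenness(E) = 5/3.

5/3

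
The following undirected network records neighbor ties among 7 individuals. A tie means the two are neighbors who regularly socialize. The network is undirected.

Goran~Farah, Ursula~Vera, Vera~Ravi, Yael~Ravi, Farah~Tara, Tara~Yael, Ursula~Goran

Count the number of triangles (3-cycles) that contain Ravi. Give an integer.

Ravi's neighbors are Vera and Yael, but none of them are tied to each other, so no triangle contains Ravi.

0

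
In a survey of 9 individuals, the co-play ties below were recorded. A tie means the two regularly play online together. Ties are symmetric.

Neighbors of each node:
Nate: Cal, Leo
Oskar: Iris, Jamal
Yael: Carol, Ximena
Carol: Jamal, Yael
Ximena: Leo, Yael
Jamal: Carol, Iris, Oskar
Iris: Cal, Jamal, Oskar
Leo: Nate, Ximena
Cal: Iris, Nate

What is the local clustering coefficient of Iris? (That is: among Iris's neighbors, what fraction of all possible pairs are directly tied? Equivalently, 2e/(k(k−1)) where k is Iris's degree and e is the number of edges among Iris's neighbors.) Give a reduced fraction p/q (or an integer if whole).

1/3

Iris's neighbors: Cal, Jamal, and Oskar (k = 3).
Possible neighbor pairs: C(3,2) = 3. Edges among them: Jamal–Oskar → e = 1.
Clustering(Iris) = 1/3.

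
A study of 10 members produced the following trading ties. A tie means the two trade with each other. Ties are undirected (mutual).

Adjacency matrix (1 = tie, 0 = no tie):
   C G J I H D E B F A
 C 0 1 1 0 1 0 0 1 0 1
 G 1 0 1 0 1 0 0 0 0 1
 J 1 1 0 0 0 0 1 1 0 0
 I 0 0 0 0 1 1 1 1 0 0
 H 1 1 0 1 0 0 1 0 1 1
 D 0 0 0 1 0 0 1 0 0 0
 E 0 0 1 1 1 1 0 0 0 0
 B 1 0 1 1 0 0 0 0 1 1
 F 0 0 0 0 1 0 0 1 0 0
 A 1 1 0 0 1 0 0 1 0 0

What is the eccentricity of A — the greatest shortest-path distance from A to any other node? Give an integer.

3

Distances from A: B:1, C:1, D:3, E:2, F:2, G:1, H:1, I:2, J:2.
The largest is 3 (to D), so the eccentricity of A is 3.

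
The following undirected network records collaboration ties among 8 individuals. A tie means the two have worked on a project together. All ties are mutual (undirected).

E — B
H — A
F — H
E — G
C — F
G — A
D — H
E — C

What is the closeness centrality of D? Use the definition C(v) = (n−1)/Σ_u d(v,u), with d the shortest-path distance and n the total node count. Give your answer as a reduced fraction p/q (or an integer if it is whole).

Distances from D: A:2, B:5, C:3, E:4, F:2, G:3, H:1. Sum = 20.
n = 8, so closeness = 7/20.

7/20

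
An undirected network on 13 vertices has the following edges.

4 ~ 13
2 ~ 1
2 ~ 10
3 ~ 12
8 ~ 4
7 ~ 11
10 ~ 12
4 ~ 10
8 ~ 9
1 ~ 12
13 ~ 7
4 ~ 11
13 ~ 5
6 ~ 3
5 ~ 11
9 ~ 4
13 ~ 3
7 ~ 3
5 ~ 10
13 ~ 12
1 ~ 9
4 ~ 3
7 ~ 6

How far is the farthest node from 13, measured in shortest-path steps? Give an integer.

Distances from 13: 1:2, 2:3, 3:1, 4:1, 5:1, 6:2, 7:1, 8:2, 9:2, 10:2, 11:2, 12:1.
The largest is 3 (to 2), so the eccentricity of 13 is 3.

3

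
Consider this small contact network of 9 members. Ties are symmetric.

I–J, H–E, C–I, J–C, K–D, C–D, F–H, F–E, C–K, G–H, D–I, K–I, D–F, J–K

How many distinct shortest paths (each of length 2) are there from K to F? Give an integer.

The shortest distance is 2, and the only length-2 path is K–D–F. So there is exactly 1 shortest path.

1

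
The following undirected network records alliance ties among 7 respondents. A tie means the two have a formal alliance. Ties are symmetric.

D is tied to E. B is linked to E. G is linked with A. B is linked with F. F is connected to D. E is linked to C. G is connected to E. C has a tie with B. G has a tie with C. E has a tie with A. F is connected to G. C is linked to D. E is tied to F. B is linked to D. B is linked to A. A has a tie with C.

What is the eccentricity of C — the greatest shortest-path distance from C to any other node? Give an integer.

Distances from C: A:1, B:1, D:1, E:1, F:2, G:1.
The largest is 2 (to F), so the eccentricity of C is 2.

2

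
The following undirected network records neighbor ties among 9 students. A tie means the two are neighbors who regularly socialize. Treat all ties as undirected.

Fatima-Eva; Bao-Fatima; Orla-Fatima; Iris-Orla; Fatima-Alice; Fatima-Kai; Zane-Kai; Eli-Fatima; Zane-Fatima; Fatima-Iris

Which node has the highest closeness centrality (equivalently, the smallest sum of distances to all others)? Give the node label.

Fatima

Farness (sum of distances to all others) for each node — Alice:15, Bao:15, Eli:15, Eva:15, Fatima:8, Iris:14, Kai:14, Orla:14, Zane:14.
The smallest farness is 8, for Fatima, so Fatima has the highest closeness.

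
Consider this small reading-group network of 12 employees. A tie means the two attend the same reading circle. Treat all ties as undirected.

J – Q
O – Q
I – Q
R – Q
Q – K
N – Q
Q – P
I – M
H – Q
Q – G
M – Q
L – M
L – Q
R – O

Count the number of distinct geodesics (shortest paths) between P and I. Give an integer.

1

The shortest distance is 2, and the only length-2 path is P–Q–I. So there is exactly 1 shortest path.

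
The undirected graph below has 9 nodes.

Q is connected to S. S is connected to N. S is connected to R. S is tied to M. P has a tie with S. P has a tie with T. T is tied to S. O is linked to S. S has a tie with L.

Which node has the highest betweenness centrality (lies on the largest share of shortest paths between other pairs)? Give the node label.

S

Unnormalized betweenness of each node: L:0, M:0, N:0, O:0, P:0, Q:0, R:0, S:27, T:0.
S has the largest value, 27, making it the main broker — the node through which the most shortest paths run.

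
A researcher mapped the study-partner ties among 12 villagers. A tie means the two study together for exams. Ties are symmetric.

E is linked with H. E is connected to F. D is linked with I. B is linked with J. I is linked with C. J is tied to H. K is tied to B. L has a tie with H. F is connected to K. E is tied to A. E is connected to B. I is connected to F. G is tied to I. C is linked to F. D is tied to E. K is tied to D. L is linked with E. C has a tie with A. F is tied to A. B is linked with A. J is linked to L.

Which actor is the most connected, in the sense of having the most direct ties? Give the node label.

E

Degrees — A:4, B:4, C:3, D:3, E:6, F:5, G:1, H:3, I:4, J:3, K:3, L:3.
The maximum is 6, attained only by E.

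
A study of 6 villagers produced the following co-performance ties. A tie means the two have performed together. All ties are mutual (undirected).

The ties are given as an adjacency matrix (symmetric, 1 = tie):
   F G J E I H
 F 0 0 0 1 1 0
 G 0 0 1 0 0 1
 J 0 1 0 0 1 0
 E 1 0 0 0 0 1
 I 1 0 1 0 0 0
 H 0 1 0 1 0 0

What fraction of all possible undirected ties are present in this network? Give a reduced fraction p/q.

2/5

There are 6 edges and 6 nodes, so the maximum possible is C(6,2) = 15.
Density = 6/15 = 2/5.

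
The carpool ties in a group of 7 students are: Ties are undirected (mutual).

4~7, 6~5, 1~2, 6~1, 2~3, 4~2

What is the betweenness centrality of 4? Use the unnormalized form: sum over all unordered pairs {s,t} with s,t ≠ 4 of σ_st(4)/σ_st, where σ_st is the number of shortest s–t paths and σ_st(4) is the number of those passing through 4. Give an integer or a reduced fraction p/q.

Pairs whose geodesics pass through 4 — 1–7: 1; 2–7: 1; 6–7: 1; 7–5: 1; 7–3: 1.
All other pairs contribute 0.
Summing the contributions gives betweenness(4) = 5.

5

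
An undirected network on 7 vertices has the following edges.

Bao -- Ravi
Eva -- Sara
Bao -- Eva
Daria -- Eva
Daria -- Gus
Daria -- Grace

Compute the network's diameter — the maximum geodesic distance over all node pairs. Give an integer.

4

Eccentricity of each node (its greatest distance to any other): Bao:3, Daria:3, Eva:2, Grace:4, Gus:4, Ravi:4, Sara:3.
The maximum eccentricity is 4, realized for instance by the pair Grace–Ravi via Grace – Daria – Eva – Bao – Ravi. So the diameter is 4.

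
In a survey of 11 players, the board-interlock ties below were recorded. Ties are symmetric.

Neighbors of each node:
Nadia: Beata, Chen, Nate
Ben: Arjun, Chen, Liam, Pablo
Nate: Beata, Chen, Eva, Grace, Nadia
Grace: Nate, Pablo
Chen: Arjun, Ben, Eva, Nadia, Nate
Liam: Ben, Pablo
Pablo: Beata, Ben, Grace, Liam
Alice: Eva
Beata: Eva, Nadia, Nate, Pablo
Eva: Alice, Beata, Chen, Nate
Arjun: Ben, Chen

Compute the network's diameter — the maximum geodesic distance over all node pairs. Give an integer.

Eccentricity of each node (its greatest distance to any other): Alice:4, Arjun:3, Beata:3, Ben:3, Chen:2, Eva:3, Grace:3, Liam:4, Nadia:3, Nate:3, Pablo:3.
The maximum eccentricity is 4, realized for instance by the pair Liam–Alice via Liam – Ben – Chen – Eva – Alice. So the diameter is 4.

4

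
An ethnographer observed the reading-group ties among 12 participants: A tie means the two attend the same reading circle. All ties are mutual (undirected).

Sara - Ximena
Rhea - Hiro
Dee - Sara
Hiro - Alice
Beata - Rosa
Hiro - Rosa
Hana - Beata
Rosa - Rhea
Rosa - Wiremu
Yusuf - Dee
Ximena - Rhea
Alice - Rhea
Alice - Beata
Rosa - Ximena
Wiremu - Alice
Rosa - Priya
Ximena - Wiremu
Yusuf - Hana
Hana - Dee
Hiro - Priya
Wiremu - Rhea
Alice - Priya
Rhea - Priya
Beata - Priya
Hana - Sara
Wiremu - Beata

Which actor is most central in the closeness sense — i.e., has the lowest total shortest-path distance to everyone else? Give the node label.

Farness (sum of distances to all others) for each node — Alice:20, Beata:17, Dee:26, Hana:20, Hiro:24, Priya:20, Rhea:20, Rosa:18, Sara:22, Wiremu:19, Ximena:19, Yusuf:29.
The smallest farness is 17, for Beata, so Beata has the highest closeness.

Beata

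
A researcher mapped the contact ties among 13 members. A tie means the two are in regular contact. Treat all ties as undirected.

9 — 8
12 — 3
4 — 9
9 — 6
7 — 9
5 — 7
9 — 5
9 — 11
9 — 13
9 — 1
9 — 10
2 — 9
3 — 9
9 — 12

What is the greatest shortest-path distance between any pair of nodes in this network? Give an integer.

Eccentricity of each node (its greatest distance to any other): 1:2, 2:2, 3:2, 4:2, 5:2, 6:2, 7:2, 8:2, 9:1, 10:2, 11:2, 12:2, 13:2.
The maximum eccentricity is 2, realized for instance by the pair 11–6 via 11 – 9 – 6. So the diameter is 2.

2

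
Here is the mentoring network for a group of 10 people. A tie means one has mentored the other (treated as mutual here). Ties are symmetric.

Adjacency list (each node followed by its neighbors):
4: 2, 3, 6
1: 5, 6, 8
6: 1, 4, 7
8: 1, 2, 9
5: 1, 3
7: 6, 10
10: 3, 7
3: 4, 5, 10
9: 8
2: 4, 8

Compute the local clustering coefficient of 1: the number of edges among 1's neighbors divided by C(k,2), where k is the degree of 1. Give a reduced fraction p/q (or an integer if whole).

0

1's neighbors: 5, 6, and 8 (k = 3).
Possible neighbor pairs: C(3,2) = 3. Edges among them: none → e = 0.
Clustering(1) = 0/3 = 0.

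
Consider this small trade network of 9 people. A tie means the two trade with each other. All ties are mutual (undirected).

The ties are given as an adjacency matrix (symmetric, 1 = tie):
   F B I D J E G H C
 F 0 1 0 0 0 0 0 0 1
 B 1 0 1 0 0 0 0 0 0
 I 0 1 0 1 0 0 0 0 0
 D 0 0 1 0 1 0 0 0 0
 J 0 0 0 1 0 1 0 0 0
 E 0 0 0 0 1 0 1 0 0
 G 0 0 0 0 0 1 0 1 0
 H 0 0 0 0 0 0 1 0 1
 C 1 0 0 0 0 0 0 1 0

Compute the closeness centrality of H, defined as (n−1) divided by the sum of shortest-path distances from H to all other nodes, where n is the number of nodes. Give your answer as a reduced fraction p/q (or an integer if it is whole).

2/5

Distances from H: B:3, C:1, D:4, E:2, F:2, G:1, I:4, J:3. Sum = 20.
n = 9, so closeness = 8/20 = 2/5.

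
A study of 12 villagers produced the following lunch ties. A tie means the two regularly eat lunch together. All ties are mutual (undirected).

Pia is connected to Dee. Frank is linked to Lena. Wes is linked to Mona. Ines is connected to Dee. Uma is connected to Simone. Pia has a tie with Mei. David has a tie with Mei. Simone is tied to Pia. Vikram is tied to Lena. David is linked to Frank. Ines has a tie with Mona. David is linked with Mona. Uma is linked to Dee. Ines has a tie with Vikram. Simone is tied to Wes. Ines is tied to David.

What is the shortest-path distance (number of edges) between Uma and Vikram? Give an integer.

3

One shortest route is Uma – Dee – Ines – Vikram, which uses 3 edges, and at distance 2 from Uma we only reach {Ines, Pia, Wes}, which does not include Vikram. So d(Uma,Vikram) = 3.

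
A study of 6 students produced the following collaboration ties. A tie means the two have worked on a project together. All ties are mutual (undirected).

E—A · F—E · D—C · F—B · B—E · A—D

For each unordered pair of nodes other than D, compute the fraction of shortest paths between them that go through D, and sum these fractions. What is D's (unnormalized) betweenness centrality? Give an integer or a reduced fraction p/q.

Pairs whose geodesics pass through D — B–C: 1; F–C: 1; E–C: 1; A–C: 1.
All other pairs contribute 0.
Summing the contributions gives betweenness(D) = 4.

4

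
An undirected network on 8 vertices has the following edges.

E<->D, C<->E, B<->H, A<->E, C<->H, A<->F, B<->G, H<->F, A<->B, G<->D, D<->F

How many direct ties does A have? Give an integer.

3

A is directly tied to B, E, and F. That is 3 neighbors, so the degree of A is 3.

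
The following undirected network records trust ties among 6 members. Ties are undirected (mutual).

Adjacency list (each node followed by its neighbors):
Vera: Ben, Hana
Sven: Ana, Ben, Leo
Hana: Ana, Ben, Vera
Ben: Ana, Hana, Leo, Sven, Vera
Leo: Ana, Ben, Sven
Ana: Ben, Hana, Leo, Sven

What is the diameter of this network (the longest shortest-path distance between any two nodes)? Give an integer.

2

Eccentricity of each node (its greatest distance to any other): Ana:2, Ben:1, Hana:2, Leo:2, Sven:2, Vera:2.
The maximum eccentricity is 2, realized for instance by the pair Hana–Sven via Hana – Ana – Sven. So the diameter is 2.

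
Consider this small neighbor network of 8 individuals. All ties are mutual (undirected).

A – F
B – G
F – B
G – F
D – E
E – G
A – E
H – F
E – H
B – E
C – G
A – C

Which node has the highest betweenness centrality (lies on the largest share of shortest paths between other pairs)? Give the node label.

E

Unnormalized betweenness of each node: A:5/2, B:1/2, C:1/3, D:0, E:53/6, F:17/6, G:7/2, H:1/2.
E has the largest value, 53/6, making it the main broker — the node through which the most shortest paths run.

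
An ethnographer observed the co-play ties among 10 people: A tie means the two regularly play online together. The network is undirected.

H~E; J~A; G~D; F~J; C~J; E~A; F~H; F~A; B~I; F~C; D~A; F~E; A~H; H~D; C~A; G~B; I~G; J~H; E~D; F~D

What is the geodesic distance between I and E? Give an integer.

One shortest route is I – G – D – E, which uses 3 edges, and at distance 2 from I we only reach {D}, which does not include E. So d(I,E) = 3.

3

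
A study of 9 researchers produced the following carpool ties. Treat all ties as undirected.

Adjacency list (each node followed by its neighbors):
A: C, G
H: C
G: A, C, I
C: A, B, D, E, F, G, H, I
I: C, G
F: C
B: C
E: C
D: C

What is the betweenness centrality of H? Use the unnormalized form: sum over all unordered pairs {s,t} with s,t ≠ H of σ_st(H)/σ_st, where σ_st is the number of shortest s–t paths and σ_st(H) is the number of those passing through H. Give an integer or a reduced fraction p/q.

0

No shortest path between any pair of other nodes passes through H.
Summing the contributions gives betweenness(H) = 0.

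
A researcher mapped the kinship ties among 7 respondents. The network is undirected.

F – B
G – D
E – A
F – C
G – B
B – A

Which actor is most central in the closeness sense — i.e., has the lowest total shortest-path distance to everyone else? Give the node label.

Farness (sum of distances to all others) for each node — A:12, B:9, C:17, D:17, E:17, F:12, G:12.
The smallest farness is 9, for B, so B has the highest closeness.

B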